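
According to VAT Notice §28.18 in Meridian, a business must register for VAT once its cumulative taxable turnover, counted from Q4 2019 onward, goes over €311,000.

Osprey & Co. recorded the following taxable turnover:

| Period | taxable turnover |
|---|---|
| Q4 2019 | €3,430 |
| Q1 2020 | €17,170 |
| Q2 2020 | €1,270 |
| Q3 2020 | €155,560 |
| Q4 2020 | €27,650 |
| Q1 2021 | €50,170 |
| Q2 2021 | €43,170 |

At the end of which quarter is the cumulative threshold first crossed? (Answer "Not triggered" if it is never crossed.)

Through Q4 2019: €3,430
Through Q1 2020: €20,600
Through Q2 2020: €21,870
Through Q3 2020: €177,430
Through Q4 2020: €205,080
Through Q1 2021: €255,250
Through Q2 2021: €298,420
Final cumulative total €298,420 ≤ €311,000; the threshold is never exceeded.

Not triggered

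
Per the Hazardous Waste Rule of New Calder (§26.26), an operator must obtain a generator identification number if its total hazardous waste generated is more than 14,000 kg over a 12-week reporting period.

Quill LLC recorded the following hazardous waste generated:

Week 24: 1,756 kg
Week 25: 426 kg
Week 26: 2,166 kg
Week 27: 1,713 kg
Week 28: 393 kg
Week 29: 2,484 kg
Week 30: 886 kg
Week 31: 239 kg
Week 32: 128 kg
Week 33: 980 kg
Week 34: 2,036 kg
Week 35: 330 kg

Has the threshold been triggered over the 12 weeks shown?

No

Total hazardous waste generated: 1,756 kg + 426 kg + 2,166 kg + 1,713 kg + 393 kg + 2,484 kg + 886 kg + 239 kg + 128 kg + 980 kg + 2,036 kg + 330 kg = 13,537 kg.
13,537 kg ≤ 14,000 kg, so the threshold is not exceeded.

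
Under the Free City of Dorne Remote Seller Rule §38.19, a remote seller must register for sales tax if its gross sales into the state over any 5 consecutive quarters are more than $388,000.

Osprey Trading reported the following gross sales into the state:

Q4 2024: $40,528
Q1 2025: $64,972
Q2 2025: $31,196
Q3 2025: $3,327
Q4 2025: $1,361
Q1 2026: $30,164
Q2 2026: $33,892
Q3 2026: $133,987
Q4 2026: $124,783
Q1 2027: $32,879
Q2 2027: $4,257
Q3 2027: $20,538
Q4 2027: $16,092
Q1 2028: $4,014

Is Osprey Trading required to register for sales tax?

No

Q4 2024–Q4 2025: $40,528 + $64,972 + $31,196 + $3,327 + $1,361 = $141,384 (under)
Q1 2025–Q1 2026: $64,972 + $31,196 + $3,327 + $1,361 + $30,164 = $131,020 (under)
Q2 2025–Q2 2026: $31,196 + $3,327 + $1,361 + $30,164 + $33,892 = $99,940 (under)
Q3 2025–Q3 2026: $3,327 + $1,361 + $30,164 + $33,892 + $133,987 = $202,731 (under)
Q4 2025–Q4 2026: $1,361 + $30,164 + $33,892 + $133,987 + $124,783 = $324,187 (under)
Q1 2026–Q1 2027: $30,164 + $33,892 + $133,987 + $124,783 + $32,879 = $355,705 (under)
Q2 2026–Q2 2027: $33,892 + $133,987 + $124,783 + $32,879 + $4,257 = $329,798 (under)
Q3 2026–Q3 2027: $133,987 + $124,783 + $32,879 + $4,257 + $20,538 = $316,444 (under)
Q4 2026–Q4 2027: $124,783 + $32,879 + $4,257 + $20,538 + $16,092 = $198,549 (under)
Q1 2027–Q1 2028: $32,879 + $4,257 + $20,538 + $16,092 + $4,014 = $77,780 (under)
No window exceeds $388,000.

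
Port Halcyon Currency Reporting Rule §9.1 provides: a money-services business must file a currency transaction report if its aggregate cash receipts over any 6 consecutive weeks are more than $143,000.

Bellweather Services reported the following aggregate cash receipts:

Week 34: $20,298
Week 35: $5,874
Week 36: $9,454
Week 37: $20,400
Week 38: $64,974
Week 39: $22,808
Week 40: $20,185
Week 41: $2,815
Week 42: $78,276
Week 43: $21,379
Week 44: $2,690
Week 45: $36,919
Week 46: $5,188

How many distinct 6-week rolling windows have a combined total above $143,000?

7

Week 34–Week 39: $20,298 + $5,874 + $9,454 + $20,400 + $64,974 + $22,808 = $143,808 (over)
Week 35–Week 40: $5,874 + $9,454 + $20,400 + $64,974 + $22,808 + $20,185 = $143,695 (over)
Week 36–Week 41: $9,454 + $20,400 + $64,974 + $22,808 + $20,185 + $2,815 = $140,636 (under)
Week 37–Week 42: $20,400 + $64,974 + $22,808 + $20,185 + $2,815 + $78,276 = $209,458 (over)
Week 38–Week 43: $64,974 + $22,808 + $20,185 + $2,815 + $78,276 + $21,379 = $210,437 (over)
Week 39–Week 44: $22,808 + $20,185 + $2,815 + $78,276 + $21,379 + $2,690 = $148,153 (over)
Week 40–Week 45: $20,185 + $2,815 + $78,276 + $21,379 + $2,690 + $36,919 = $162,264 (over)
Week 41–Week 46: $2,815 + $78,276 + $21,379 + $2,690 + $36,919 + $5,188 = $147,267 (over)
7 windows exceed the threshold.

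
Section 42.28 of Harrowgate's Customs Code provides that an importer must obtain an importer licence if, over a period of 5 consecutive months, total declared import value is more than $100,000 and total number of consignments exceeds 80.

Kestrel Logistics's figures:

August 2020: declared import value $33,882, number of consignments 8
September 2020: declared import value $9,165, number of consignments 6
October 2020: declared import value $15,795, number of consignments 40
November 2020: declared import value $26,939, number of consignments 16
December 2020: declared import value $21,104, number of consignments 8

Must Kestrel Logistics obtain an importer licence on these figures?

No

Total declared import value: $33,882 + $9,165 + $15,795 + $26,939 + $21,104 = $106,885 (> $100,000).
Total number of consignments: 8 + 6 + 40 + 16 + 8 = 78 (≤ 80).
The test is 'and': the rule requires both, and at least one is not exceeded.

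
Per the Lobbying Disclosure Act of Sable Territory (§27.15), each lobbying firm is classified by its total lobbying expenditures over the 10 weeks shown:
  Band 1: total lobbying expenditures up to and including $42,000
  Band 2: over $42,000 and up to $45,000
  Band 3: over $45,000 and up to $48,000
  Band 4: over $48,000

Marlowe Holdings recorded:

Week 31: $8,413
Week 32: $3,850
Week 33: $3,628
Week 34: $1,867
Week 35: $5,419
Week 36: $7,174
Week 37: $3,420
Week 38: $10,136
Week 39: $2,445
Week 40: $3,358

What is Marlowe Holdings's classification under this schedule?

Total lobbying expenditures: $8,413 + $3,850 + $3,628 + $1,867 + $5,419 + $7,174 + $3,420 + $10,136 + $2,445 + $3,358 = $49,710.
$49,710 > $48,000, so Band 4 applies.

Band 4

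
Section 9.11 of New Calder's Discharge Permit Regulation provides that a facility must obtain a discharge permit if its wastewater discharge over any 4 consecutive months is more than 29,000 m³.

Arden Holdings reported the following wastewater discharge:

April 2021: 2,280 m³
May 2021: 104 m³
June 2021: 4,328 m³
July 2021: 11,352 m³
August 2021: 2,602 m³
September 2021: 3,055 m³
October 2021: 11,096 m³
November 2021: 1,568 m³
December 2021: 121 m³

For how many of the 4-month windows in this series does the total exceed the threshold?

April 2021–July 2021: 2,280 m³ + 104 m³ + 4,328 m³ + 11,352 m³ = 18,064 m³ (under)
May 2021–August 2021: 104 m³ + 4,328 m³ + 11,352 m³ + 2,602 m³ = 18,386 m³ (under)
June 2021–September 2021: 4,328 m³ + 11,352 m³ + 2,602 m³ + 3,055 m³ = 21,337 m³ (under)
July 2021–October 2021: 11,352 m³ + 2,602 m³ + 3,055 m³ + 11,096 m³ = 28,105 m³ (under)
August 2021–November 2021: 2,602 m³ + 3,055 m³ + 11,096 m³ + 1,568 m³ = 18,321 m³ (under)
September 2021–December 2021: 3,055 m³ + 11,096 m³ + 1,568 m³ + 121 m³ = 15,840 m³ (under)
0 windows exceed the threshold.

0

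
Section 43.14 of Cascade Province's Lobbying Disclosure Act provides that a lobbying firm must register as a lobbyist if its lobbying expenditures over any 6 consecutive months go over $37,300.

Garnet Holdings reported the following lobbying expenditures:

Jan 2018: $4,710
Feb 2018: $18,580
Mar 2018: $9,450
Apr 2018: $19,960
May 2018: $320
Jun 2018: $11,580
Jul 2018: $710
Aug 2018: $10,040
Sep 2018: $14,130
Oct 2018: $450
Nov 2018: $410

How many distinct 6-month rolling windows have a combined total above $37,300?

Jan 2018–Jun 2018: $4,710 + $18,580 + $9,450 + $19,960 + $320 + $11,580 = $64,600 (over)
Feb 2018–Jul 2018: $18,580 + $9,450 + $19,960 + $320 + $11,580 + $710 = $60,600 (over)
Mar 2018–Aug 2018: $9,450 + $19,960 + $320 + $11,580 + $710 + $10,040 = $52,060 (over)
Apr 2018–Sep 2018: $19,960 + $320 + $11,580 + $710 + $10,040 + $14,130 = $56,740 (over)
May 2018–Oct 2018: $320 + $11,580 + $710 + $10,040 + $14,130 + $450 = $37,230 (under)
Jun 2018–Nov 2018: $11,580 + $710 + $10,040 + $14,130 + $450 + $410 = $37,320 (over)
5 windows exceed the threshold.

5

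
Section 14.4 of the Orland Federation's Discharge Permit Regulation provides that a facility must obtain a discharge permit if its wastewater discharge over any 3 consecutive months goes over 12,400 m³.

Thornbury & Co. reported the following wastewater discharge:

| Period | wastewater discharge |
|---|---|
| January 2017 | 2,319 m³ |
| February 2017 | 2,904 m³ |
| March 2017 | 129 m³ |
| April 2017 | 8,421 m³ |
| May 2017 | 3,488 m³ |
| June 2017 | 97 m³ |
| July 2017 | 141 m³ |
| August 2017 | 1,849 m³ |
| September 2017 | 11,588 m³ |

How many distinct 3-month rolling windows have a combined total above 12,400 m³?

January 2017–March 2017: 2,319 m³ + 2,904 m³ + 129 m³ = 5,352 m³ (under)
February 2017–April 2017: 2,904 m³ + 129 m³ + 8,421 m³ = 11,454 m³ (under)
March 2017–May 2017: 129 m³ + 8,421 m³ + 3,488 m³ = 12,038 m³ (under)
April 2017–June 2017: 8,421 m³ + 3,488 m³ + 97 m³ = 12,006 m³ (under)
May 2017–July 2017: 3,488 m³ + 97 m³ + 141 m³ = 3,726 m³ (under)
June 2017–August 2017: 97 m³ + 141 m³ + 1,849 m³ = 2,087 m³ (under)
July 2017–September 2017: 141 m³ + 1,849 m³ + 11,588 m³ = 13,578 m³ (over)
1 window exceeds the threshold.

1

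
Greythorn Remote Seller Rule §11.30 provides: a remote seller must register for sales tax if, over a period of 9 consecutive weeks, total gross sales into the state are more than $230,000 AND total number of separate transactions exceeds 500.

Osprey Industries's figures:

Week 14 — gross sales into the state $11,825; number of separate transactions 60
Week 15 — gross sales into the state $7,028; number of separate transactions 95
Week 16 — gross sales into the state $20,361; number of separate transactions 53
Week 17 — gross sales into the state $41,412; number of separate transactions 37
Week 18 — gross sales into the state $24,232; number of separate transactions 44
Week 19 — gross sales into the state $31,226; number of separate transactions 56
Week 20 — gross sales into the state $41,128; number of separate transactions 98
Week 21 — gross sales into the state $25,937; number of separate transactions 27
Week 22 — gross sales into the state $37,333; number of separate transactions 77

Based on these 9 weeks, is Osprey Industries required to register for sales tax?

Total gross sales into the state: $11,825 + $7,028 + $20,361 + $41,412 + $24,232 + $31,226 + $41,128 + $25,937 + $37,333 = $240,482 (> $230,000).
Total number of separate transactions: 60 + 95 + 53 + 37 + 44 + 56 + 98 + 27 + 77 = 547 (> 500).
The test is 'and': both thresholds are exceeded.

Yes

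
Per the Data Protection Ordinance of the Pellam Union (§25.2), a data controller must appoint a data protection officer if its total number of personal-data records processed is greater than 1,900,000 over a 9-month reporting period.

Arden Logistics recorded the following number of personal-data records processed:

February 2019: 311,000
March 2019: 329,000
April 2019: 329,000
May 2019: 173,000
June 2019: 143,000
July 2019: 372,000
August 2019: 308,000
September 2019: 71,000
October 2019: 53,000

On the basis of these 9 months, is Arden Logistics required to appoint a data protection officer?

Total number of personal-data records processed: 311,000 + 329,000 + 329,000 + 173,000 + 143,000 + 372,000 + 308,000 + 71,000 + 53,000 = 2,089,000.
2,089,000 > 1,900,000, so the threshold is exceeded.

Yes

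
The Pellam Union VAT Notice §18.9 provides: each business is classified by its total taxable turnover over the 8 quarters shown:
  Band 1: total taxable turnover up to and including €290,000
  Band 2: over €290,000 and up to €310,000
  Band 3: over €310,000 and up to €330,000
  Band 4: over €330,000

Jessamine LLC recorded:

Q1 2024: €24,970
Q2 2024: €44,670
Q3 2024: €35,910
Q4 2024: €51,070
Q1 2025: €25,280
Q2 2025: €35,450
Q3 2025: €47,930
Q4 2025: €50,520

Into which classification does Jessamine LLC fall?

Total taxable turnover: €24,970 + €44,670 + €35,910 + €51,070 + €25,280 + €35,450 + €47,930 + €50,520 = €315,800.
€310,000 < €315,800 ≤ €330,000, so Band 3 applies.

Band 3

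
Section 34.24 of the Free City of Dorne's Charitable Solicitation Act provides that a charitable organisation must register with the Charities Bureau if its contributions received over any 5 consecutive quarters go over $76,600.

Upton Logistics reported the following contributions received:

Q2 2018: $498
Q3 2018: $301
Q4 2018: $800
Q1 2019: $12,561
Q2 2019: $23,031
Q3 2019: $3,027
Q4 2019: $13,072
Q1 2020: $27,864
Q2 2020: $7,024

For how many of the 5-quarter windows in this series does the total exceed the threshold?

1

Q2 2018–Q2 2019: $498 + $301 + $800 + $12,561 + $23,031 = $37,191 (under)
Q3 2018–Q3 2019: $301 + $800 + $12,561 + $23,031 + $3,027 = $39,720 (under)
Q4 2018–Q4 2019: $800 + $12,561 + $23,031 + $3,027 + $13,072 = $52,491 (under)
Q1 2019–Q1 2020: $12,561 + $23,031 + $3,027 + $13,072 + $27,864 = $79,555 (over)
Q2 2019–Q2 2020: $23,031 + $3,027 + $13,072 + $27,864 + $7,024 = $74,018 (under)
1 window exceeds the threshold.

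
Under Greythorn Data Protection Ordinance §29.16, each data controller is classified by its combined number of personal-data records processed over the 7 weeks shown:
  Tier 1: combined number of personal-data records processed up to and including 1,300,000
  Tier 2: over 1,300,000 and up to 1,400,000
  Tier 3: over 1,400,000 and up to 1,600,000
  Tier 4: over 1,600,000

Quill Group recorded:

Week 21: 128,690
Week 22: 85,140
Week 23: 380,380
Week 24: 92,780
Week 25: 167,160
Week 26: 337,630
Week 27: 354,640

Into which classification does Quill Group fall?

Tier 3

Combined number of personal-data records processed: 128,690 + 85,140 + 380,380 + 92,780 + 167,160 + 337,630 + 354,640 = 1,546,420.
1,400,000 < 1,546,420 ≤ 1,600,000, so Tier 3 applies.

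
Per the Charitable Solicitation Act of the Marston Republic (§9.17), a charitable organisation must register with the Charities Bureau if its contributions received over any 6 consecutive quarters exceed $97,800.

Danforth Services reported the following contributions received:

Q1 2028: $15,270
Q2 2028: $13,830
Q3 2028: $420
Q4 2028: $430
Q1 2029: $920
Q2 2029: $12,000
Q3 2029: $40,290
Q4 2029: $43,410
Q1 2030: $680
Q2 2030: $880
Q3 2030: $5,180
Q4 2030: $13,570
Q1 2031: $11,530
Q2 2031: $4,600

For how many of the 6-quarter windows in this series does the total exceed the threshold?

Q1 2028–Q2 2029: $15,270 + $13,830 + $420 + $430 + $920 + $12,000 = $42,870 (under)
Q2 2028–Q3 2029: $13,830 + $420 + $430 + $920 + $12,000 + $40,290 = $67,890 (under)
Q3 2028–Q4 2029: $420 + $430 + $920 + $12,000 + $40,290 + $43,410 = $97,470 (under)
Q4 2028–Q1 2030: $430 + $920 + $12,000 + $40,290 + $43,410 + $680 = $97,730 (under)
Q1 2029–Q2 2030: $920 + $12,000 + $40,290 + $43,410 + $680 + $880 = $98,180 (over)
Q2 2029–Q3 2030: $12,000 + $40,290 + $43,410 + $680 + $880 + $5,180 = $102,440 (over)
Q3 2029–Q4 2030: $40,290 + $43,410 + $680 + $880 + $5,180 + $13,570 = $104,010 (over)
Q4 2029–Q1 2031: $43,410 + $680 + $880 + $5,180 + $13,570 + $11,530 = $75,250 (under)
Q1 2030–Q2 2031: $680 + $880 + $5,180 + $13,570 + $11,530 + $4,600 = $36,440 (under)
3 windows exceed the threshold.

3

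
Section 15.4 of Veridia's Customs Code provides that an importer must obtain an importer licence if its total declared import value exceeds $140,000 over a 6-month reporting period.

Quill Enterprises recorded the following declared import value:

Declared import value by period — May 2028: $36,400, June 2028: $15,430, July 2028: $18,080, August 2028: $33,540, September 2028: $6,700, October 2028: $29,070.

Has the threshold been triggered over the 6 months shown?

No

Total declared import value: $36,400 + $15,430 + $18,080 + $33,540 + $6,700 + $29,070 = $139,220.
$139,220 ≤ $140,000, so the threshold is not exceeded.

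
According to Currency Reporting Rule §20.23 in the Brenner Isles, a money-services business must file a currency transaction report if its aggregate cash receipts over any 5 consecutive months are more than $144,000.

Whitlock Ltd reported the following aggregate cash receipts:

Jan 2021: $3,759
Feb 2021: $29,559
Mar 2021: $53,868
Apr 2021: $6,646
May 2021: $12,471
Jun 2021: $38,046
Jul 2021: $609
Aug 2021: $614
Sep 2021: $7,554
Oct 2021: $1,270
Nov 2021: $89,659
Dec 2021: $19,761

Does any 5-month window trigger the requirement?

No

Jan 2021–May 2021: $3,759 + $29,559 + $53,868 + $6,646 + $12,471 = $106,303 (under)
Feb 2021–Jun 2021: $29,559 + $53,868 + $6,646 + $12,471 + $38,046 = $140,590 (under)
Mar 2021–Jul 2021: $53,868 + $6,646 + $12,471 + $38,046 + $609 = $111,640 (under)
Apr 2021–Aug 2021: $6,646 + $12,471 + $38,046 + $609 + $614 = $58,386 (under)
May 2021–Sep 2021: $12,471 + $38,046 + $609 + $614 + $7,554 = $59,294 (under)
Jun 2021–Oct 2021: $38,046 + $609 + $614 + $7,554 + $1,270 = $48,093 (under)
Jul 2021–Nov 2021: $609 + $614 + $7,554 + $1,270 + $89,659 = $99,706 (under)
Aug 2021–Dec 2021: $614 + $7,554 + $1,270 + $89,659 + $19,761 = $118,858 (under)
No window exceeds $144,000.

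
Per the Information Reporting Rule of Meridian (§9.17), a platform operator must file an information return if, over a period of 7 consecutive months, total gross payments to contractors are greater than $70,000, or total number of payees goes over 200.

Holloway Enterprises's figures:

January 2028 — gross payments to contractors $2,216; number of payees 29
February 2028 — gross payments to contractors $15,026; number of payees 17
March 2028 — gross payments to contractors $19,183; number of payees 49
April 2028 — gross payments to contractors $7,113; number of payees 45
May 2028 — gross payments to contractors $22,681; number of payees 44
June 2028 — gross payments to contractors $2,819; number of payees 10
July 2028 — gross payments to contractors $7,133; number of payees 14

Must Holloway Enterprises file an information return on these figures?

Total gross payments to contractors: $2,216 + $15,026 + $19,183 + $7,113 + $22,681 + $2,819 + $7,133 = $76,171 (> $70,000).
Total number of payees: 29 + 17 + 49 + 45 + 44 + 10 + 14 = 208 (> 200).
The test is 'or': at least one threshold is exceeded.

Yes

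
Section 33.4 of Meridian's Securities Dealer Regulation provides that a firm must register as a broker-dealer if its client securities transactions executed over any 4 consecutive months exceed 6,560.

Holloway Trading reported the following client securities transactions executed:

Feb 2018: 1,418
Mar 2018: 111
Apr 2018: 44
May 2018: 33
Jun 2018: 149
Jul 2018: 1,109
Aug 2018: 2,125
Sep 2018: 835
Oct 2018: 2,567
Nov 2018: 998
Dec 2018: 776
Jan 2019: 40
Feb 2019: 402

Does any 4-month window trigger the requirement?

Yes

Feb 2018–May 2018: 1,418 + 111 + 44 + 33 = 1,606 (under)
Mar 2018–Jun 2018: 111 + 44 + 33 + 149 = 337 (under)
Apr 2018–Jul 2018: 44 + 33 + 149 + 1,109 = 1,335 (under)
May 2018–Aug 2018: 33 + 149 + 1,109 + 2,125 = 3,416 (under)
Jun 2018–Sep 2018: 149 + 1,109 + 2,125 + 835 = 4,218 (under)
Jul 2018–Oct 2018: 1,109 + 2,125 + 835 + 2,567 = 6,636 (over)
Aug 2018–Nov 2018: 2,125 + 835 + 2,567 + 998 = 6,525 (under)
Sep 2018–Dec 2018: 835 + 2,567 + 998 + 776 = 5,176 (under)
Oct 2018–Jan 2019: 2,567 + 998 + 776 + 40 = 4,381 (under)
Nov 2018–Feb 2019: 998 + 776 + 40 + 402 = 2,216 (under)
At least one window exceeds 6,560.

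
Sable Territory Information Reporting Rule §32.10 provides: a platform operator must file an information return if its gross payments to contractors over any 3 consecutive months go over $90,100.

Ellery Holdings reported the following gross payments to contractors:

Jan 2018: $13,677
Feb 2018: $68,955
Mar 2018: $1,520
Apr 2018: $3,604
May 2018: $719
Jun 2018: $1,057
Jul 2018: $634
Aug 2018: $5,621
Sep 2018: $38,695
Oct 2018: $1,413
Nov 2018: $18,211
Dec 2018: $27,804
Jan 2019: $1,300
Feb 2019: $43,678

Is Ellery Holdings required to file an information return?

No

Jan 2018–Mar 2018: $13,677 + $68,955 + $1,520 = $84,152 (under)
Feb 2018–Apr 2018: $68,955 + $1,520 + $3,604 = $74,079 (under)
Mar 2018–May 2018: $1,520 + $3,604 + $719 = $5,843 (under)
Apr 2018–Jun 2018: $3,604 + $719 + $1,057 = $5,380 (under)
May 2018–Jul 2018: $719 + $1,057 + $634 = $2,410 (under)
Jun 2018–Aug 2018: $1,057 + $634 + $5,621 = $7,312 (under)
Jul 2018–Sep 2018: $634 + $5,621 + $38,695 = $44,950 (under)
Aug 2018–Oct 2018: $5,621 + $38,695 + $1,413 = $45,729 (under)
Sep 2018–Nov 2018: $38,695 + $1,413 + $18,211 = $58,319 (under)
Oct 2018–Dec 2018: $1,413 + $18,211 + $27,804 = $47,428 (under)
Nov 2018–Jan 2019: $18,211 + $27,804 + $1,300 = $47,315 (under)
Dec 2018–Feb 2019: $27,804 + $1,300 + $43,678 = $72,782 (under)
No window exceeds $90,100.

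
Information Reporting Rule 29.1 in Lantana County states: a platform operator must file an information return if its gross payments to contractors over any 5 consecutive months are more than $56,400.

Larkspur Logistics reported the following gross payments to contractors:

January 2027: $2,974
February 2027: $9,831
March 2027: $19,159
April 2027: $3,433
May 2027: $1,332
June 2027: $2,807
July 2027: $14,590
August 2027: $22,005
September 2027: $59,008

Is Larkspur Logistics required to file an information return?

January 2027–May 2027: $2,974 + $9,831 + $19,159 + $3,433 + $1,332 = $36,729 (under)
February 2027–June 2027: $9,831 + $19,159 + $3,433 + $1,332 + $2,807 = $36,562 (under)
March 2027–July 2027: $19,159 + $3,433 + $1,332 + $2,807 + $14,590 = $41,321 (under)
April 2027–August 2027: $3,433 + $1,332 + $2,807 + $14,590 + $22,005 = $44,167 (under)
May 2027–September 2027: $1,332 + $2,807 + $14,590 + $22,005 + $59,008 = $99,742 (over)
At least one window exceeds $56,400.

Yes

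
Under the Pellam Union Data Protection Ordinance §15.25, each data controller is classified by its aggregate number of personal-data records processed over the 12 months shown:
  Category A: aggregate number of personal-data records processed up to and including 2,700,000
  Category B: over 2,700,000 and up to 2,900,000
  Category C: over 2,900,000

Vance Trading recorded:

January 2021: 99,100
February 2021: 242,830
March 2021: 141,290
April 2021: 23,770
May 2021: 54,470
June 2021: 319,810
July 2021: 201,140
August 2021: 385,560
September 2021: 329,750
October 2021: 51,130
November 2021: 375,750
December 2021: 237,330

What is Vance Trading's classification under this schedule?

Category A

Aggregate number of personal-data records processed: 99,100 + 242,830 + 141,290 + 23,770 + 54,470 + 319,810 + 201,140 + 385,560 + 329,750 + 51,130 + 375,750 + 237,330 = 2,461,930.
2,461,930 ≤ 2,700,000, so Category A applies.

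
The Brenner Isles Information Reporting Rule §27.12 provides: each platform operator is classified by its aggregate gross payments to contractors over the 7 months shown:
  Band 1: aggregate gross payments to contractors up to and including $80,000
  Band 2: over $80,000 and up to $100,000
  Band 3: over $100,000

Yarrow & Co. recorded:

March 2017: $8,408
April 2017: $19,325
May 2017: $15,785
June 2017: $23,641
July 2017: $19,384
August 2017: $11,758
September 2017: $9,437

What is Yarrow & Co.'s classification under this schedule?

Band 3

Aggregate gross payments to contractors: $8,408 + $19,325 + $15,785 + $23,641 + $19,384 + $11,758 + $9,437 = $107,738.
$107,738 > $100,000, so Band 3 applies.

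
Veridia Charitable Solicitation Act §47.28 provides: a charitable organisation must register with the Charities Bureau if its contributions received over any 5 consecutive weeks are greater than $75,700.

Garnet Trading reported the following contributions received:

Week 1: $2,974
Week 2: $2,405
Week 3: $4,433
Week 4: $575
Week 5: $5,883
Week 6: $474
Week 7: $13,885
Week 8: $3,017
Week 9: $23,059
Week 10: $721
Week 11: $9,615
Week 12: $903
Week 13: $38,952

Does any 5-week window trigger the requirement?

No

Week 1–Week 5: $2,974 + $2,405 + $4,433 + $575 + $5,883 = $16,270 (under)
Week 2–Week 6: $2,405 + $4,433 + $575 + $5,883 + $474 = $13,770 (under)
Week 3–Week 7: $4,433 + $575 + $5,883 + $474 + $13,885 = $25,250 (under)
Week 4–Week 8: $575 + $5,883 + $474 + $13,885 + $3,017 = $23,834 (under)
Week 5–Week 9: $5,883 + $474 + $13,885 + $3,017 + $23,059 = $46,318 (under)
Week 6–Week 10: $474 + $13,885 + $3,017 + $23,059 + $721 = $41,156 (under)
Week 7–Week 11: $13,885 + $3,017 + $23,059 + $721 + $9,615 = $50,297 (under)
Week 8–Week 12: $3,017 + $23,059 + $721 + $9,615 + $903 = $37,315 (under)
Week 9–Week 13: $23,059 + $721 + $9,615 + $903 + $38,952 = $73,250 (under)
No window exceeds $75,700.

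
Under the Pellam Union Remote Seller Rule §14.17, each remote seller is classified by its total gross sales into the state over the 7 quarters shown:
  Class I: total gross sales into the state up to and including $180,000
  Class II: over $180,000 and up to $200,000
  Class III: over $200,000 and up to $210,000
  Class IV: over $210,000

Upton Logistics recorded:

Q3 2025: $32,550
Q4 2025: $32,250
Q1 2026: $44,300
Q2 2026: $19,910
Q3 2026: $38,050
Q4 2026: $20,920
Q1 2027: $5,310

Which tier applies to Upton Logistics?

Class II

Total gross sales into the state: $32,550 + $32,250 + $44,300 + $19,910 + $38,050 + $20,920 + $5,310 = $193,290.
$180,000 < $193,290 ≤ $200,000, so Class II applies.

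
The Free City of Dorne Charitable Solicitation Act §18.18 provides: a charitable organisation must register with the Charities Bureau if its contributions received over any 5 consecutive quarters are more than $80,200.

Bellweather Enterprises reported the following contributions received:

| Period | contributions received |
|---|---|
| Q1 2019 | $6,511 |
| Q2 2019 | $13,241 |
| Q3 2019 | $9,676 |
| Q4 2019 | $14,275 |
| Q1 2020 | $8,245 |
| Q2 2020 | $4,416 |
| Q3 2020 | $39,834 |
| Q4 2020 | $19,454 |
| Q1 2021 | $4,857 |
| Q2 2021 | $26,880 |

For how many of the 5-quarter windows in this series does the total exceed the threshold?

Q1 2019–Q1 2020: $6,511 + $13,241 + $9,676 + $14,275 + $8,245 = $51,948 (under)
Q2 2019–Q2 2020: $13,241 + $9,676 + $14,275 + $8,245 + $4,416 = $49,853 (under)
Q3 2019–Q3 2020: $9,676 + $14,275 + $8,245 + $4,416 + $39,834 = $76,446 (under)
Q4 2019–Q4 2020: $14,275 + $8,245 + $4,416 + $39,834 + $19,454 = $86,224 (over)
Q1 2020–Q1 2021: $8,245 + $4,416 + $39,834 + $19,454 + $4,857 = $76,806 (under)
Q2 2020–Q2 2021: $4,416 + $39,834 + $19,454 + $4,857 + $26,880 = $95,441 (over)
2 windows exceed the threshold.

2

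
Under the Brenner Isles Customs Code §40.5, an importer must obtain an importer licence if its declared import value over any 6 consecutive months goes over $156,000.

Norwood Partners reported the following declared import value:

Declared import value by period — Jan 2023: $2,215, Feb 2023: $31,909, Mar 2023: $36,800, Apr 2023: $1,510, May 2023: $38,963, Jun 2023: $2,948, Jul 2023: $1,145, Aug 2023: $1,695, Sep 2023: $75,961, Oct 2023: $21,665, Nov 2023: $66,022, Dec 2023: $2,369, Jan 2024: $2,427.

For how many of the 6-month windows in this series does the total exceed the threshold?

3

Jan 2023–Jun 2023: $2,215 + $31,909 + $36,800 + $1,510 + $38,963 + $2,948 = $114,345 (under)
Feb 2023–Jul 2023: $31,909 + $36,800 + $1,510 + $38,963 + $2,948 + $1,145 = $113,275 (under)
Mar 2023–Aug 2023: $36,800 + $1,510 + $38,963 + $2,948 + $1,145 + $1,695 = $83,061 (under)
Apr 2023–Sep 2023: $1,510 + $38,963 + $2,948 + $1,145 + $1,695 + $75,961 = $122,222 (under)
May 2023–Oct 2023: $38,963 + $2,948 + $1,145 + $1,695 + $75,961 + $21,665 = $142,377 (under)
Jun 2023–Nov 2023: $2,948 + $1,145 + $1,695 + $75,961 + $21,665 + $66,022 = $169,436 (over)
Jul 2023–Dec 2023: $1,145 + $1,695 + $75,961 + $21,665 + $66,022 + $2,369 = $168,857 (over)
Aug 2023–Jan 2024: $1,695 + $75,961 + $21,665 + $66,022 + $2,369 + $2,427 = $170,139 (over)
3 windows exceed the threshold.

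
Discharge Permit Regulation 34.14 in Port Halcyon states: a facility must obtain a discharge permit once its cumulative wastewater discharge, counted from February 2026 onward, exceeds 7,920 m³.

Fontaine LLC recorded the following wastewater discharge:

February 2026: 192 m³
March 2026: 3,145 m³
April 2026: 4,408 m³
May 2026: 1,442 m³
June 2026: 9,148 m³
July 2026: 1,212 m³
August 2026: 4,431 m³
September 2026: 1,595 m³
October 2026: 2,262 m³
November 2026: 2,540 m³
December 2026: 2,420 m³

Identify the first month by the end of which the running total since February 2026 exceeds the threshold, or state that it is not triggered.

Through February 2026: 192 m³
Through March 2026: 3,337 m³
Through April 2026: 7,745 m³
Through May 2026: 9,187 m³ ← exceeds threshold

May 2026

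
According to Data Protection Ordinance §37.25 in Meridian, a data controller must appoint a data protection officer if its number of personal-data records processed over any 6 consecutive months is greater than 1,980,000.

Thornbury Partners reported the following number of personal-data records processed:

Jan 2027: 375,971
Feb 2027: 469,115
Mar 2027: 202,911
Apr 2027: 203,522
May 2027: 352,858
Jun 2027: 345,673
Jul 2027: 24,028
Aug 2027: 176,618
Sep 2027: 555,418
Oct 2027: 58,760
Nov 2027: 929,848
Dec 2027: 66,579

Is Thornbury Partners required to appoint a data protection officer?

Jan 2027–Jun 2027: 375,971 + 469,115 + 202,911 + 203,522 + 352,858 + 345,673 = 1,950,050 (under)
Feb 2027–Jul 2027: 469,115 + 202,911 + 203,522 + 352,858 + 345,673 + 24,028 = 1,598,107 (under)
Mar 2027–Aug 2027: 202,911 + 203,522 + 352,858 + 345,673 + 24,028 + 176,618 = 1,305,610 (under)
Apr 2027–Sep 2027: 203,522 + 352,858 + 345,673 + 24,028 + 176,618 + 555,418 = 1,658,117 (under)
May 2027–Oct 2027: 352,858 + 345,673 + 24,028 + 176,618 + 555,418 + 58,760 = 1,513,355 (under)
Jun 2027–Nov 2027: 345,673 + 24,028 + 176,618 + 555,418 + 58,760 + 929,848 = 2,090,345 (over)
Jul 2027–Dec 2027: 24,028 + 176,618 + 555,418 + 58,760 + 929,848 + 66,579 = 1,811,251 (under)
At least one window exceeds 1,980,000.

Yes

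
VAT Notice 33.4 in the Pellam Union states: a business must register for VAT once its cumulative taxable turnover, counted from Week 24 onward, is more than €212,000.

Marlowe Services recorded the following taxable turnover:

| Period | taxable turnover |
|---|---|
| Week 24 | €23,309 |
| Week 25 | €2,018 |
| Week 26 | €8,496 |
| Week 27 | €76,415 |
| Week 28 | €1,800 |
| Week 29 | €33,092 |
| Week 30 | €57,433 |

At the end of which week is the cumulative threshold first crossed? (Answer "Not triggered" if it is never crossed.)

Through Week 24: €23,309
Through Week 25: €25,327
Through Week 26: €33,823
Through Week 27: €110,238
Through Week 28: €112,038
Through Week 29: €145,130
Through Week 30: €202,563
Final cumulative total €202,563 ≤ €212,000; the threshold is never exceeded.

Not triggered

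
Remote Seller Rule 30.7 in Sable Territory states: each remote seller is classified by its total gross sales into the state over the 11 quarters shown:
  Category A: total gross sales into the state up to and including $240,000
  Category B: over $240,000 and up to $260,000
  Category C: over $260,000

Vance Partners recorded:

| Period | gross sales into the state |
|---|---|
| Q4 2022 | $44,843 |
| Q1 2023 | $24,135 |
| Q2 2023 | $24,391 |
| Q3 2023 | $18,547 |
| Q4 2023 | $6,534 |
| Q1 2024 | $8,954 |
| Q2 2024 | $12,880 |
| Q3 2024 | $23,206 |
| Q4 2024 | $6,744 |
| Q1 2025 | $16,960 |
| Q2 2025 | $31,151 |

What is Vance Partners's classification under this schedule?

Total gross sales into the state: $44,843 + $24,135 + $24,391 + $18,547 + $6,534 + $8,954 + $12,880 + $23,206 + $6,744 + $16,960 + $31,151 = $218,345.
$218,345 ≤ $240,000, so Category A applies.

Category A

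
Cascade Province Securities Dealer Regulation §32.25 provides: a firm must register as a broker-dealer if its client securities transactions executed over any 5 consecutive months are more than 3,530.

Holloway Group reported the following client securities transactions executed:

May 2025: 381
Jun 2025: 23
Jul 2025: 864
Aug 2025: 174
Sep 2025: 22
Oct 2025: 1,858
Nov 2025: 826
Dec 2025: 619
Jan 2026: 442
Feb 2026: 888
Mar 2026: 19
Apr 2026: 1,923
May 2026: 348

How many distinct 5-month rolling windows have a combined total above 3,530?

May 2025–Sep 2025: 381 + 23 + 864 + 174 + 22 = 1,464 (under)
Jun 2025–Oct 2025: 23 + 864 + 174 + 22 + 1,858 = 2,941 (under)
Jul 2025–Nov 2025: 864 + 174 + 22 + 1,858 + 826 = 3,744 (over)
Aug 2025–Dec 2025: 174 + 22 + 1,858 + 826 + 619 = 3,499 (under)
Sep 2025–Jan 2026: 22 + 1,858 + 826 + 619 + 442 = 3,767 (over)
Oct 2025–Feb 2026: 1,858 + 826 + 619 + 442 + 888 = 4,633 (over)
Nov 2025–Mar 2026: 826 + 619 + 442 + 888 + 19 = 2,794 (under)
Dec 2025–Apr 2026: 619 + 442 + 888 + 19 + 1,923 = 3,891 (over)
Jan 2026–May 2026: 442 + 888 + 19 + 1,923 + 348 = 3,620 (over)
5 windows exceed the threshold.

5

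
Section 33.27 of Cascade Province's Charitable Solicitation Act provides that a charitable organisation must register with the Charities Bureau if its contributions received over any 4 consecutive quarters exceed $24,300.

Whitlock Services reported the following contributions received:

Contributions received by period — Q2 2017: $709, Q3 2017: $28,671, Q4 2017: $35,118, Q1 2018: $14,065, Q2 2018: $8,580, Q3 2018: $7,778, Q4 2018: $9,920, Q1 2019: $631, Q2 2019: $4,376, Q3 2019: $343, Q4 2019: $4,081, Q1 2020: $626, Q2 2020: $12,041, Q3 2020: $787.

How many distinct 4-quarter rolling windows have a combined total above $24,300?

5

Q2 2017–Q1 2018: $709 + $28,671 + $35,118 + $14,065 = $78,563 (over)
Q3 2017–Q2 2018: $28,671 + $35,118 + $14,065 + $8,580 = $86,434 (over)
Q4 2017–Q3 2018: $35,118 + $14,065 + $8,580 + $7,778 = $65,541 (over)
Q1 2018–Q4 2018: $14,065 + $8,580 + $7,778 + $9,920 = $40,343 (over)
Q2 2018–Q1 2019: $8,580 + $7,778 + $9,920 + $631 = $26,909 (over)
Q3 2018–Q2 2019: $7,778 + $9,920 + $631 + $4,376 = $22,705 (under)
Q4 2018–Q3 2019: $9,920 + $631 + $4,376 + $343 = $15,270 (under)
Q1 2019–Q4 2019: $631 + $4,376 + $343 + $4,081 = $9,431 (under)
Q2 2019–Q1 2020: $4,376 + $343 + $4,081 + $626 = $9,426 (under)
Q3 2019–Q2 2020: $343 + $4,081 + $626 + $12,041 = $17,091 (under)
Q4 2019–Q3 2020: $4,081 + $626 + $12,041 + $787 = $17,535 (under)
5 windows exceed the threshold.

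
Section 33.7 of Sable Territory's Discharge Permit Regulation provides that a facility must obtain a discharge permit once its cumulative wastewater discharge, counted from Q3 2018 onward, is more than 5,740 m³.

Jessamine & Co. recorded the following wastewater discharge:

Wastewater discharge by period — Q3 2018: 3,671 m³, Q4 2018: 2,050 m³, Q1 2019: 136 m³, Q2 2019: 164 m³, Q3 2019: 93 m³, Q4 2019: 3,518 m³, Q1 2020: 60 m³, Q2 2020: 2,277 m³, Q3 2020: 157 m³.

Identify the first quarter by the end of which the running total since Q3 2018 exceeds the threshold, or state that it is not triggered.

Q1 2019

Through Q3 2018: 3,671 m³
Through Q4 2018: 5,721 m³
Through Q1 2019: 5,857 m³ ← exceeds threshold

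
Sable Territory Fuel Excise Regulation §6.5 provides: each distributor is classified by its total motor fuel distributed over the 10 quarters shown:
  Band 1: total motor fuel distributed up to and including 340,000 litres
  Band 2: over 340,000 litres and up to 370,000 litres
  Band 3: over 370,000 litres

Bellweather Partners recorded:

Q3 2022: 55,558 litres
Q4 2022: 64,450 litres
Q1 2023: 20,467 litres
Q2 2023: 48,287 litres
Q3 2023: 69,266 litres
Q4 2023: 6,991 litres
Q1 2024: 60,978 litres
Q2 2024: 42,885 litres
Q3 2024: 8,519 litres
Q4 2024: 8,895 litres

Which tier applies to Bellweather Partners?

Band 3

Total motor fuel distributed: 55,558 litres + 64,450 litres + 20,467 litres + 48,287 litres + 69,266 litres + 6,991 litres + 60,978 litres + 42,885 litres + 8,519 litres + 8,895 litres = 386,296 litres.
386,296 litres > 370,000 litres, so Band 3 applies.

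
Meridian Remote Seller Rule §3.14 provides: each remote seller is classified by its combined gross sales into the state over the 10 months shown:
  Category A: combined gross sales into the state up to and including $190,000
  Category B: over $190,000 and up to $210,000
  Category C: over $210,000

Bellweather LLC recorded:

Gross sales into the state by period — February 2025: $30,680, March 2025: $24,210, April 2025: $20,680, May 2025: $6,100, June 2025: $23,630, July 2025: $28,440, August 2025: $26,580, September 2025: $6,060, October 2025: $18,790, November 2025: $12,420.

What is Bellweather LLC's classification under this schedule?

Combined gross sales into the state: $30,680 + $24,210 + $20,680 + $6,100 + $23,630 + $28,440 + $26,580 + $6,060 + $18,790 + $12,420 = $197,590.
$190,000 < $197,590 ≤ $210,000, so Category B applies.

Category B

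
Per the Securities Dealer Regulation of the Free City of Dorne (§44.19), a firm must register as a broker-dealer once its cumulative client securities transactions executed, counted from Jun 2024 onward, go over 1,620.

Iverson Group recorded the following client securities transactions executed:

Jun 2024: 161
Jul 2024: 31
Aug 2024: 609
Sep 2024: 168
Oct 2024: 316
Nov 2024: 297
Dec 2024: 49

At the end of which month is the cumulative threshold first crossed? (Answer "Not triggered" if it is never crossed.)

Dec 2024

Through Jun 2024: 161
Through Jul 2024: 192
Through Aug 2024: 801
Through Sep 2024: 969
Through Oct 2024: 1,285
Through Nov 2024: 1,582
Through Dec 2024: 1,631 ← exceeds threshold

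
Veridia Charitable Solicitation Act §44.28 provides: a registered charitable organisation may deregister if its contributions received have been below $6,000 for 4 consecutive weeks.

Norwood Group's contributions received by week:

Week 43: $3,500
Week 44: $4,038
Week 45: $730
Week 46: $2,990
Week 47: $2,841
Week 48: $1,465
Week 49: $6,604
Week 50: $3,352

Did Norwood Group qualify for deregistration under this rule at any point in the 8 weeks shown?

Yes

Weeks below $6,000: Week 43, Week 44, Week 45, Week 46, Week 47, Week 48, Week 50.
Longest run of consecutive weeks below the threshold: 6.
6 ≥ 4, so Norwood Group became eligible.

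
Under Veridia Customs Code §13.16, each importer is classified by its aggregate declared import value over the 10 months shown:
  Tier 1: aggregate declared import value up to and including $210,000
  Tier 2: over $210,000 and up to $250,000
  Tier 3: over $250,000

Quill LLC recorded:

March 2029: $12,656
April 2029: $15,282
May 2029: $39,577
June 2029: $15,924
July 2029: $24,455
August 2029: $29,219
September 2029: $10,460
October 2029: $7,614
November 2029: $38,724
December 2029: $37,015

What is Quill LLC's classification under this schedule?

Tier 2

Aggregate declared import value: $12,656 + $15,282 + $39,577 + $15,924 + $24,455 + $29,219 + $10,460 + $7,614 + $38,724 + $37,015 = $230,926.
$210,000 < $230,926 ≤ $250,000, so Tier 2 applies.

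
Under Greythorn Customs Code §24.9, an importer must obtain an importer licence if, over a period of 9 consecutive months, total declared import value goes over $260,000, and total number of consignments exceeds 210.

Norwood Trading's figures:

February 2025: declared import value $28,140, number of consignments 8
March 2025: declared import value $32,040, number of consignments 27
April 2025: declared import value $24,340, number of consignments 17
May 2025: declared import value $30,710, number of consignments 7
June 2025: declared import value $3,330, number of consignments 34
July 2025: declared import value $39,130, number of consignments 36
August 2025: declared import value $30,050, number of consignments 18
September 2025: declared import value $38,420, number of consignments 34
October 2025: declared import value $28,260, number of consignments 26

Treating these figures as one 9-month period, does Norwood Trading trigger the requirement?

Total declared import value: $28,140 + $32,040 + $24,340 + $30,710 + $3,330 + $39,130 + $30,050 + $38,420 + $28,260 = $254,420 (≤ $260,000).
Total number of consignments: 8 + 27 + 17 + 7 + 34 + 36 + 18 + 34 + 26 = 207 (≤ 210).
The test is 'and': the rule requires both, and at least one is not exceeded.

No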